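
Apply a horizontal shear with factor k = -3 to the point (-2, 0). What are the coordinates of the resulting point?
(-2, 0)

Shear matrix for horizontal shear with factor k = -3:
[[1, -3], [0, 1]]
Result: (-2, 0) → (-2, 0)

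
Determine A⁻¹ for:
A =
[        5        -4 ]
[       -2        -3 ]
det(A) = -23
A⁻¹ =
[     3/23     -4/23 ]
[    -2/23     -5/23 ]

For a 2×2 matrix A = [[a, b], [c, d]] with det(A) ≠ 0, A⁻¹ = (1/det(A)) * [[d, -b], [-c, a]].
det(A) = (5)*(-3) - (-4)*(-2) = -15 - 8 = -23.
A⁻¹ = (1/-23) * [[-3, 4], [2, 5]].
Dividing each entry by -23 and reducing:
A⁻¹ =
[     3/23     -4/23 ]
[    -2/23     -5/23 ]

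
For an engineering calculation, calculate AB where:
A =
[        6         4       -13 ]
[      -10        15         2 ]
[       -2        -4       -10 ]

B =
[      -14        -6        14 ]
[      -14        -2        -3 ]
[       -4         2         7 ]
AB =
[      -88       -70       -19 ]
[      -78        34      -171 ]
[      124         0       -86 ]

Matrix multiplication: (AB)[i][j] = sum over k of A[i][k] * B[k][j].
  (AB)[0][0] = (6)*(-14) + (4)*(-14) + (-13)*(-4) = -88
  (AB)[0][1] = (6)*(-6) + (4)*(-2) + (-13)*(2) = -70
  (AB)[0][2] = (6)*(14) + (4)*(-3) + (-13)*(7) = -19
  (AB)[1][0] = (-10)*(-14) + (15)*(-14) + (2)*(-4) = -78
  (AB)[1][1] = (-10)*(-6) + (15)*(-2) + (2)*(2) = 34
  (AB)[1][2] = (-10)*(14) + (15)*(-3) + (2)*(7) = -171
  (AB)[2][0] = (-2)*(-14) + (-4)*(-14) + (-10)*(-4) = 124
  (AB)[2][1] = (-2)*(-6) + (-4)*(-2) + (-10)*(2) = 0
  (AB)[2][2] = (-2)*(14) + (-4)*(-3) + (-10)*(7) = -86
AB =
[      -88       -70       -19 ]
[      -78        34      -171 ]
[      124         0       -86 ]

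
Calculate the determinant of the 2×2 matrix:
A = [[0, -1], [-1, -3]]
-1

For A = [[a, b], [c, d]], det(A) = a*d - b*c.
det(A) = (0)*(-3) - (-1)*(-1) = 0 - 1 = -1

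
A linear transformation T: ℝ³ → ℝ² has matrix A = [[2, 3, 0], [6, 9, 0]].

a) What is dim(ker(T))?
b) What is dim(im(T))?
dim(ker) = 2, dim(im) = 1

Observe that row 2 = 3 × row 1 (so the rows are linearly dependent).
Thus rank(A) = 1 (only one linearly independent row).
dim(im(T)) = rank(A) = 1.
By the rank-nullity theorem applied to T: ℝ³ → ℝ², rank(A) + nullity(A) = 3 (the domain dimension), so dim(ker(T)) = 3 - 1 = 2.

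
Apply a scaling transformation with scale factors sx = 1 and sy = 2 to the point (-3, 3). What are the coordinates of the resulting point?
(-3, 6)

Scaling matrix:
[[1, 0], [0, 2]]
Result: (-3 × 1, 3 × 2) = (-3, 6)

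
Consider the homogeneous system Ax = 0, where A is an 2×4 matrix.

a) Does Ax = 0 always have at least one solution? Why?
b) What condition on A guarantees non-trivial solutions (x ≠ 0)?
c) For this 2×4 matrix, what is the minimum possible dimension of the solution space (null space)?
a) Yes, x = 0 is always a solution. b) When A has linearly dependent columns (rank < n). c) Minimum nullity = 2.

a) x = 0 satisfies A·0 = 0, so the zero vector is always a solution.
b) Non-trivial solutions exist iff the columns of A are linearly dependent, equivalently rank(A) < n (the number of columns).
c) By rank-nullity, rank(A) + nullity(A) = n = 4. Since A has only 2 rows, rank(A) ≤ 2, so nullity(A) ≥ 4 - 2 = 2.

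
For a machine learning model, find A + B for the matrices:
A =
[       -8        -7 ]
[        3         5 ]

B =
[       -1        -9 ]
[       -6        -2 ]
A + B =
[       -9       -16 ]
[       -3         3 ]

Matrix addition is elementwise: (A+B)[i][j] = A[i][j] + B[i][j].
  (A+B)[0][0] = (-8) + (-1) = -9
  (A+B)[0][1] = (-7) + (-9) = -16
  (A+B)[1][0] = (3) + (-6) = -3
  (A+B)[1][1] = (5) + (-2) = 3
A + B =
[       -9       -16 ]
[       -3         3 ]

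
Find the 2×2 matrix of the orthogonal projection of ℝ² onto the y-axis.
[[0, 0], [0, 1]]

The orthogonal projection onto the line spanned by a nonzero vector u = (a, b) has matrix P = (u uᵀ) / (uᵀ u) = (1/(a² + b²)) · [[a², ab], [ab, b²]].
Here u = (0, 1), so a² + b² = 0 + 1 = 1.
P = (1/1) · [[0, 0], [0, 1]] = [[0, 0], [0, 1]].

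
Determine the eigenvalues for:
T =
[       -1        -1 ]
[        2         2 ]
λ = 0, 1

Solve det(T - λI) = 0. For a 2×2 matrix the characteristic equation is λ² - (trace)λ + det = 0.
trace(T) = a + d = -1 + 2 = 1.
det(T) = a*d - b*c = (-1)*(2) - (-1)*(2) = -2 + 2 = 0.
Characteristic equation: λ² - (1)λ + (0) = 0.
Discriminant = (1)² - 4*(0) = 1 - 0 = 1.
λ = (1 ± √1) / 2 = (1 ± 1) / 2 = 0, 1.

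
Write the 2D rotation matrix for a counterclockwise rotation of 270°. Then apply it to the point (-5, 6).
R = [[0, 1], [-1, 0]]; R·(-5, 6) = (6, 5)

Rotation matrix formula: R(θ) = [[cos θ, -sin θ], [sin θ, cos θ]]
For θ = 270°:
cos(270°) = 0
sin(270°) = -1
R = [[0, 1], [-1, 0]]
Apply to (-5, 6): [0·-5 + (1)·6, -1·-5 + 0·6] = (6, 5)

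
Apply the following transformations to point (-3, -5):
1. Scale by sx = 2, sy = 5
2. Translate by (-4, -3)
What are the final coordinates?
(-10, -28)

Step 1: Scale (-3, -5) by (sx, sy) = (2, 5) → (-6, -25)
Step 2: Translate by (-4, -3) → (-10, -28)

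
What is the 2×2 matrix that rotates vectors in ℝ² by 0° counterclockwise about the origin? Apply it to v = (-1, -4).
R = [[1, 0], [0, 1]]; R·v = (-1, -4)

A counterclockwise rotation by angle θ in ℝ² has matrix R(θ) = [[cos θ, -sin θ], [sin θ, cos θ]].
For θ = 0°: cos θ = 1, sin θ = 0.
R(0°) = [[1, 0], [0, 1]].
R·v = [1·-1 + (0)·-4, 0·-1 + 1·-4] = (-1, -4).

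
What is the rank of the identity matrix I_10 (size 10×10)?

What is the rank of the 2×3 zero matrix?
rank(I_10) = 10, rank(0) = 0

The identity I_10 has 10 columns that are the standard basis vectors e_1, …, e_10. These are linearly independent, so all 10 columns are pivots and rank(I_10) = 10.
The 2×3 zero matrix has every entry zero, so every row is the zero row and there are no pivots; rank(0) = 0.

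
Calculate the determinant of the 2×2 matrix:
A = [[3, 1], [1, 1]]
2

For A = [[a, b], [c, d]], det(A) = a*d - b*c.
det(A) = (3)*(1) - (1)*(1) = 3 - 1 = 2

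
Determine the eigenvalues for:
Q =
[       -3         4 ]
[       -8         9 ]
λ = 1, 5

Solve det(Q - λI) = 0. For a 2×2 matrix the characteristic equation is λ² - (trace)λ + det = 0.
trace(Q) = a + d = -3 + 9 = 6.
det(Q) = a*d - b*c = (-3)*(9) - (4)*(-8) = -27 + 32 = 5.
Characteristic equation: λ² - (6)λ + (5) = 0.
Discriminant = (6)² - 4*(5) = 36 - 20 = 16.
λ = (6 ± √16) / 2 = (6 ± 4) / 2 = 1, 5.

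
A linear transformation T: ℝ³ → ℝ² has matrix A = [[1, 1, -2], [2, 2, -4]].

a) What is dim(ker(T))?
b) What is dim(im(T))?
dim(ker) = 2, dim(im) = 1

Observe that row 2 = 2 × row 1 (so the rows are linearly dependent).
Thus rank(A) = 1 (only one linearly independent row).
dim(im(T)) = rank(A) = 1.
By the rank-nullity theorem applied to T: ℝ³ → ℝ², rank(A) + nullity(A) = 3 (the domain dimension), so dim(ker(T)) = 3 - 1 = 2.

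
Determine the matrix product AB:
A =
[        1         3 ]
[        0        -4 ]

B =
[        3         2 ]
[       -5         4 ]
AB =
[      -12        14 ]
[       20       -16 ]

Matrix multiplication: (AB)[i][j] = sum over k of A[i][k] * B[k][j].
  (AB)[0][0] = (1)*(3) + (3)*(-5) = -12
  (AB)[0][1] = (1)*(2) + (3)*(4) = 14
  (AB)[1][0] = (0)*(3) + (-4)*(-5) = 20
  (AB)[1][1] = (0)*(2) + (-4)*(4) = -16
AB =
[      -12        14 ]
[       20       -16 ]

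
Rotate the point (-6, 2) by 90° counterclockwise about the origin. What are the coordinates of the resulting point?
(-2, -6)

Rotation matrix R(θ) = [[cos θ, -sin θ], [sin θ, cos θ]]; for θ = 90°:
R = [[0, -1], [1, 0]]
Result: R × [-6, 2]ᵀ = [0·-6 + (-1)·2, 1·-6 + (0)·2]ᵀ = (-2, -6)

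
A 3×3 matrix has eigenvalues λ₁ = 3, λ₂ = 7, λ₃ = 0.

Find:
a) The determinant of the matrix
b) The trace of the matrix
det = 0, trace = 10

Two standard eigenvalue identities:
- det(A) equals the product of the eigenvalues (counted with multiplicity).
- trace(A) equals the sum of the eigenvalues.
det(A) = (3)*(7)*(0) = 0.
trace(A) = 3 + 7 + 0 = 10.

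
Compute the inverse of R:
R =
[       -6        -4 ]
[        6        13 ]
det(R) = -54
R⁻¹ =
[   -13/54     -2/27 ]
[      1/9       1/9 ]

For a 2×2 matrix R = [[a, b], [c, d]] with det(R) ≠ 0, R⁻¹ = (1/det(R)) * [[d, -b], [-c, a]].
det(R) = (-6)*(13) - (-4)*(6) = -78 + 24 = -54.
R⁻¹ = (1/-54) * [[13, 4], [-6, -6]].
Dividing each entry by -54 and reducing:
R⁻¹ =
[   -13/54     -2/27 ]
[      1/9       1/9 ]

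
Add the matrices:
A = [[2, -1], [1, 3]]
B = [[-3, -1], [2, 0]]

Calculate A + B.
[[-1, -2], [3, 3]]

Add corresponding elements:
(2)+(-3)=-1
(-1)+(-1)=-2
(1)+(2)=3
(3)+(0)=3
A + B = [[-1, -2], [3, 3]]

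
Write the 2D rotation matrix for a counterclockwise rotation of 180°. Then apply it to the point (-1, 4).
R = [[-1, 0], [0, -1]]; R·(-1, 4) = (1, -4)

Rotation matrix formula: R(θ) = [[cos θ, -sin θ], [sin θ, cos θ]]
For θ = 180°:
cos(180°) = -1
sin(180°) = 0
R = [[-1, 0], [0, -1]]
Apply to (-1, 4): [-1·-1 + (0)·4, 0·-1 + -1·4] = (1, -4)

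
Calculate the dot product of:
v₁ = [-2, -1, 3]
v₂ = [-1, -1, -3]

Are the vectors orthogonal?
-6, No

The dot product is the sum of products of corresponding components.
v₁·v₂ = (-2)*(-1) + (-1)*(-1) + (3)*(-3) = 2 + 1 - 9 = -6.
Two vectors are orthogonal iff their dot product is 0; here the dot product is -6, so the vectors are not orthogonal.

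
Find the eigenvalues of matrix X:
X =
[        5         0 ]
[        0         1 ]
λ = 1, 5

Solve det(X - λI) = 0. For a 2×2 matrix the characteristic equation is λ² - (trace)λ + det = 0.
trace(X) = a + d = 5 + 1 = 6.
det(X) = a*d - b*c = (5)*(1) - (0)*(0) = 5 - 0 = 5.
Characteristic equation: λ² - (6)λ + (5) = 0.
Discriminant = (6)² - 4*(5) = 36 - 20 = 16.
λ = (6 ± √16) / 2 = (6 ± 4) / 2 = 1, 5.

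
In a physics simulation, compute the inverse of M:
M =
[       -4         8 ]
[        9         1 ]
det(M) = -76
M⁻¹ =
[    -1/76      2/19 ]
[     9/76      1/19 ]

For a 2×2 matrix M = [[a, b], [c, d]] with det(M) ≠ 0, M⁻¹ = (1/det(M)) * [[d, -b], [-c, a]].
det(M) = (-4)*(1) - (8)*(9) = -4 - 72 = -76.
M⁻¹ = (1/-76) * [[1, -8], [-9, -4]].
Dividing each entry by -76 and reducing:
M⁻¹ =
[    -1/76      2/19 ]
[     9/76      1/19 ]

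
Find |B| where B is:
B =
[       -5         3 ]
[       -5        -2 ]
det(B) = 25

For a 2×2 matrix [[a, b], [c, d]], det = a*d - b*c.
det(B) = (-5)*(-2) - (3)*(-5) = 10 + 15 = 25.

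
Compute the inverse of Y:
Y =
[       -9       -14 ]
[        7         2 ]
det(Y) = 80
Y⁻¹ =
[     1/40      7/40 ]
[    -7/80     -9/80 ]

For a 2×2 matrix Y = [[a, b], [c, d]] with det(Y) ≠ 0, Y⁻¹ = (1/det(Y)) * [[d, -b], [-c, a]].
det(Y) = (-9)*(2) - (-14)*(7) = -18 + 98 = 80.
Y⁻¹ = (1/80) * [[2, 14], [-7, -9]].
Dividing each entry by 80 and reducing:
Y⁻¹ =
[     1/40      7/40 ]
[    -7/80     -9/80 ]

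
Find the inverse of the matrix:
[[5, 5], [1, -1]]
[[1/10, 1/2], [1/10, -1/2]]

For [[a,b],[c,d]], inverse = (1/det)·[[d,-b],[-c,a]]
det = 5·-1 - 5·1 = -10
Inverse = (1/-10)·[[-1, -5], [-1, 5]]
        = [[1/10, 1/2], [1/10, -1/2]]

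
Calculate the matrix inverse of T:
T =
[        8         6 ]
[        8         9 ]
det(T) = 24
T⁻¹ =
[      3/8      -1/4 ]
[     -1/3       1/3 ]

For a 2×2 matrix T = [[a, b], [c, d]] with det(T) ≠ 0, T⁻¹ = (1/det(T)) * [[d, -b], [-c, a]].
det(T) = (8)*(9) - (6)*(8) = 72 - 48 = 24.
T⁻¹ = (1/24) * [[9, -6], [-8, 8]].
Dividing each entry by 24 and reducing:
T⁻¹ =
[      3/8      -1/4 ]
[     -1/3       1/3 ]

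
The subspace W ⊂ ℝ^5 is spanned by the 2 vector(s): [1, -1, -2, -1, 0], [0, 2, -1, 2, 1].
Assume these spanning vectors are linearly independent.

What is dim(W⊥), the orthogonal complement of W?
dim(W⊥) = 3

For any subspace W of ℝ^n, dim(W) + dim(W⊥) = n (the whole-space dimension).
Here the given 2 vectors are linearly independent, so dim(W) = 2.
Thus dim(W⊥) = n - dim(W) = 5 - 2 = 3.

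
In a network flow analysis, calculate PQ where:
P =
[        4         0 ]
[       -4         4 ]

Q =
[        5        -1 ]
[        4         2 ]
PQ =
[       20        -4 ]
[       -4        12 ]

Matrix multiplication: (PQ)[i][j] = sum over k of P[i][k] * Q[k][j].
  (PQ)[0][0] = (4)*(5) + (0)*(4) = 20
  (PQ)[0][1] = (4)*(-1) + (0)*(2) = -4
  (PQ)[1][0] = (-4)*(5) + (4)*(4) = -4
  (PQ)[1][1] = (-4)*(-1) + (4)*(2) = 12
PQ =
[       20        -4 ]
[       -4        12 ]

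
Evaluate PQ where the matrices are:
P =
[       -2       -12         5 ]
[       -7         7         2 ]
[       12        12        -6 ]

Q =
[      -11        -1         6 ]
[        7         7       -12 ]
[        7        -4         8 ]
PQ =
[      -27      -102       172 ]
[      140        48      -110 ]
[      -90        96      -120 ]

Matrix multiplication: (PQ)[i][j] = sum over k of P[i][k] * Q[k][j].
  (PQ)[0][0] = (-2)*(-11) + (-12)*(7) + (5)*(7) = -27
  (PQ)[0][1] = (-2)*(-1) + (-12)*(7) + (5)*(-4) = -102
  (PQ)[0][2] = (-2)*(6) + (-12)*(-12) + (5)*(8) = 172
  (PQ)[1][0] = (-7)*(-11) + (7)*(7) + (2)*(7) = 140
  (PQ)[1][1] = (-7)*(-1) + (7)*(7) + (2)*(-4) = 48
  (PQ)[1][2] = (-7)*(6) + (7)*(-12) + (2)*(8) = -110
  (PQ)[2][0] = (12)*(-11) + (12)*(7) + (-6)*(7) = -90
  (PQ)[2][1] = (12)*(-1) + (12)*(7) + (-6)*(-4) = 96
  (PQ)[2][2] = (12)*(6) + (12)*(-12) + (-6)*(8) = -120
PQ =
[      -27      -102       172 ]
[      140        48      -110 ]
[      -90        96      -120 ]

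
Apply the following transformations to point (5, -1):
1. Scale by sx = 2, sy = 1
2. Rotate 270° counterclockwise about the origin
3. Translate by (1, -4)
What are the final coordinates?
(0, -14)

Step 1: Scale → (10, -1)
Step 2: Rotate 270° → (-1, -10)
Step 3: Translate → (0, -14)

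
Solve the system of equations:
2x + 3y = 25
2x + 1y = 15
x = 5, y = 5

Use elimination (row reduction):
Equation 1: 2x + 3y = 25.
Equation 2: 2x + 1y = 15.
Multiply Eq1 by 2 and Eq2 by 2: 4x + 6y = 50;  4x + 2y = 30.
Subtract: (-4)y = -20, so y = 5.
Back-substitute into Eq1: 2x + 3*(5) = 25, so x = 5.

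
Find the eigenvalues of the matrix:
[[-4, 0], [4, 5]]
λ = -4 and λ = 5

Characteristic equation: det(A - λI) = 0
λ² - (trace)λ + (det) = 0
λ² - (1)λ + (-20) = 0
λ² - 1λ - 20 = 0
Solving: λ = -4, 5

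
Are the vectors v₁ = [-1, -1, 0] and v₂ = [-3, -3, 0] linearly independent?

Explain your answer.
No, linearly dependent (v₂ = 3·v₁)

Check whether there is a scalar k with v₂ = k·v₁.
Comparing components, k = 3 satisfies 3·[-1, -1, 0] = [-3, -3, 0].
Since v₂ is a scalar multiple of v₁, the two vectors are linearly dependent.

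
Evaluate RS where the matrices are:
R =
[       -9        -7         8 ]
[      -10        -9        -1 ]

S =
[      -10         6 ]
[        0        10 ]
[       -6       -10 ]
RS =
[       42      -204 ]
[      106      -140 ]

Matrix multiplication: (RS)[i][j] = sum over k of R[i][k] * S[k][j].
  (RS)[0][0] = (-9)*(-10) + (-7)*(0) + (8)*(-6) = 42
  (RS)[0][1] = (-9)*(6) + (-7)*(10) + (8)*(-10) = -204
  (RS)[1][0] = (-10)*(-10) + (-9)*(0) + (-1)*(-6) = 106
  (RS)[1][1] = (-10)*(6) + (-9)*(10) + (-1)*(-10) = -140
RS =
[       42      -204 ]
[      106      -140 ]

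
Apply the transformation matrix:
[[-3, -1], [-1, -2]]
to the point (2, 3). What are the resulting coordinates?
(-9, -8)

Matrix multiplication:
[[-3, -1], [-1, -2]] × [2, 3]ᵀ
= [-3×2 + -1×3, -1×2 + -2×3]ᵀ
= [-9.0000, -8.0000]ᵀ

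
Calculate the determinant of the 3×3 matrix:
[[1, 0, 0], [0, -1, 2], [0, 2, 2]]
-6

Expansion along first row:
det = 1·det([[-1,2],[2,2]]) - 0·det([[0,2],[0,2]]) + 0·det([[0,-1],[0,2]])
    = 1·(-1·2 - 2·2) - 0·(0·2 - 2·0) + 0·(0·2 - -1·0)
    = 1·-6 - 0·0 + 0·0
    = -6 + 0 + 0 = -6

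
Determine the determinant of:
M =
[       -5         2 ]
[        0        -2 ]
det(M) = 10

For a 2×2 matrix [[a, b], [c, d]], det = a*d - b*c.
det(M) = (-5)*(-2) - (2)*(0) = 10 - 0 = 10.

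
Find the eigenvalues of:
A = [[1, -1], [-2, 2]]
λ = 0, 3

Solve det(A - λI) = 0. For a 2×2 matrix this is λ² - (trace)λ + det = 0.
trace(A) = 1 + 2 = 3.
det(A) = (1)*(2) - (-1)*(-2) = 2 - 2 = 0.
Characteristic equation: λ² - (3)λ + (0) = 0.
Discriminant: (3)² - 4*(0) = 9 - 0 = 9.
Roots: λ = (3 ± √9) / 2 = 0, 3.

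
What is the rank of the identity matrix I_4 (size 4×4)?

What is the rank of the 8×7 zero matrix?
rank(I_4) = 4, rank(0) = 0

The identity I_4 has 4 columns that are the standard basis vectors e_1, …, e_4. These are linearly independent, so all 4 columns are pivots and rank(I_4) = 4.
The 8×7 zero matrix has every entry zero, so every row is the zero row and there are no pivots; rank(0) = 0.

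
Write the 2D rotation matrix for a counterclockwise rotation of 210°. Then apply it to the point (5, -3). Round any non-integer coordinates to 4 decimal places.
R = [[-√3/2, 1/2], [-1/2, -√3/2]]; R·(5, -3) = (-5.8301, 0.0981)

Rotation matrix formula: R(θ) = [[cos θ, -sin θ], [sin θ, cos θ]]
For θ = 210°:
cos(210°) = -√3/2
sin(210°) = -1/2
R = [[-√3/2, 1/2], [-1/2, -√3/2]]
Apply to (5, -3): [-√3/2·5 + (1/2)·-3, -1/2·5 + -√3/2·-3] = (-5.8301, 0.0981)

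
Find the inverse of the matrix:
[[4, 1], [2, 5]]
[[5/18, -1/18], [-1/9, 2/9]]

For [[a,b],[c,d]], inverse = (1/det)·[[d,-b],[-c,a]]
det = 4·5 - 1·2 = 18
Inverse = (1/18)·[[5, -1], [-2, 4]]
        = [[5/18, -1/18], [-1/9, 2/9]]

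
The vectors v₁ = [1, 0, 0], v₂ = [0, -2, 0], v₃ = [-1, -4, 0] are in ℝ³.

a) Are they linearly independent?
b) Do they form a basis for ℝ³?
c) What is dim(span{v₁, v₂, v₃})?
Not independent, not a basis, dim(span) = 2

Check whether v₃ can be written as a linear combination of v₁ and v₂.
v₃ = (-1)·v₁ + (2)·v₂ = [-1, -4, 0], so the three vectors are linearly dependent.
Thus they do not form a basis for ℝ³, and dim(span{v₁, v₂, v₃}) = 2 (spanned by v₁ and v₂).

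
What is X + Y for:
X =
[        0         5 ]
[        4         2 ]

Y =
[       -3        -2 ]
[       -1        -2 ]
X + Y =
[       -3         3 ]
[        3         0 ]

Matrix addition is elementwise: (X+Y)[i][j] = X[i][j] + Y[i][j].
  (X+Y)[0][0] = (0) + (-3) = -3
  (X+Y)[0][1] = (5) + (-2) = 3
  (X+Y)[1][0] = (4) + (-1) = 3
  (X+Y)[1][1] = (2) + (-2) = 0
X + Y =
[       -3         3 ]
[        3         0 ]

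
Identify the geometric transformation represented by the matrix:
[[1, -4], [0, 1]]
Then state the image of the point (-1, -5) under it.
horizontal shear with factor -4; image of (-1, -5) is (19, -5)

The matrix [[1, k], [0, 1]] sends (x, y) to (x + -4y, y), leaving the y-coordinate fixed: a horizontal shear.
The matrix [[1, -4], [0, 1]] represents: horizontal shear with factor -4.
Applying it to (-1, -5): [1·-1 + -4·-5, 0·-1 + 1·-5] = (19, -5).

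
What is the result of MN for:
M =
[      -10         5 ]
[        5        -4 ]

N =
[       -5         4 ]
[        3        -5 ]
MN =
[       65       -65 ]
[      -37        40 ]

Matrix multiplication: (MN)[i][j] = sum over k of M[i][k] * N[k][j].
  (MN)[0][0] = (-10)*(-5) + (5)*(3) = 65
  (MN)[0][1] = (-10)*(4) + (5)*(-5) = -65
  (MN)[1][0] = (5)*(-5) + (-4)*(3) = -37
  (MN)[1][1] = (5)*(4) + (-4)*(-5) = 40
MN =
[       65       -65 ]
[      -37        40 ]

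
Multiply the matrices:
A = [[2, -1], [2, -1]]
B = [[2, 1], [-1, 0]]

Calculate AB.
[[5, 2], [5, 2]]

Each entry (i,j) of AB = sum over k of A[i][k]*B[k][j].
(AB)[0][0] = (2)*(2) + (-1)*(-1) = 5
(AB)[0][1] = (2)*(1) + (-1)*(0) = 2
(AB)[1][0] = (2)*(2) + (-1)*(-1) = 5
(AB)[1][1] = (2)*(1) + (-1)*(0) = 2
AB = [[5, 2], [5, 2]]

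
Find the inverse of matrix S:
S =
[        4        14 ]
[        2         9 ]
det(S) = 8
S⁻¹ =
[      9/8      -7/4 ]
[     -1/4       1/2 ]

For a 2×2 matrix S = [[a, b], [c, d]] with det(S) ≠ 0, S⁻¹ = (1/det(S)) * [[d, -b], [-c, a]].
det(S) = (4)*(9) - (14)*(2) = 36 - 28 = 8.
S⁻¹ = (1/8) * [[9, -14], [-2, 4]].
Dividing each entry by 8 and reducing:
S⁻¹ =
[      9/8      -7/4 ]
[     -1/4       1/2 ]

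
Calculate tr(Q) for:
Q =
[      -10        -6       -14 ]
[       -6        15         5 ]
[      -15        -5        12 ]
tr(Q) = -10 + 15 + 12 = 17

The trace of a square matrix is the sum of its diagonal entries.
Diagonal entries of Q: Q[0][0] = -10, Q[1][1] = 15, Q[2][2] = 12.
tr(Q) = -10 + 15 + 12 = 17.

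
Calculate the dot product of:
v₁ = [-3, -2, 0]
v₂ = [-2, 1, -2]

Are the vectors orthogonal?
4, No

The dot product is the sum of products of corresponding components.
v₁·v₂ = (-3)*(-2) + (-2)*(1) + (0)*(-2) = 6 - 2 + 0 = 4.
Two vectors are orthogonal iff their dot product is 0; here the dot product is 4, so the vectors are not orthogonal.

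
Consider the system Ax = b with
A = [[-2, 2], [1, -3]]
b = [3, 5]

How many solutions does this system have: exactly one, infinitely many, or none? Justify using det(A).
Exactly one solution

Compute det(A) = (-2)*(-3) - (2)*(1) = 4.
Because det(A) ≠ 0, A is invertible and Ax = b has a unique solution for every b (here x = A⁻¹ b).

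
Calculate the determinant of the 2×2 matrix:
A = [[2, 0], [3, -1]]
-2

For A = [[a, b], [c, d]], det(A) = a*d - b*c.
det(A) = (2)*(-1) - (0)*(3) = -2 - 0 = -2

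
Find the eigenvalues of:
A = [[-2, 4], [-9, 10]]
λ = 4, 4

Solve det(A - λI) = 0. For a 2×2 matrix this is λ² - (trace)λ + det = 0.
trace(A) = -2 + 10 = 8.
det(A) = (-2)*(10) - (4)*(-9) = -20 + 36 = 16.
Characteristic equation: λ² - (8)λ + (16) = 0.
Discriminant: (8)² - 4*(16) = 64 - 64 = 0.
Roots: λ = (8 ± √0) / 2 = 4, 4.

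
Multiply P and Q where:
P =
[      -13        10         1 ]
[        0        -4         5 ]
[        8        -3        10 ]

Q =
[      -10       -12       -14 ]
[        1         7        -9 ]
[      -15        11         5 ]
PQ =
[      125       237        97 ]
[      -79        27        61 ]
[     -233        -7       -35 ]

Matrix multiplication: (PQ)[i][j] = sum over k of P[i][k] * Q[k][j].
  (PQ)[0][0] = (-13)*(-10) + (10)*(1) + (1)*(-15) = 125
  (PQ)[0][1] = (-13)*(-12) + (10)*(7) + (1)*(11) = 237
  (PQ)[0][2] = (-13)*(-14) + (10)*(-9) + (1)*(5) = 97
  (PQ)[1][0] = (0)*(-10) + (-4)*(1) + (5)*(-15) = -79
  (PQ)[1][1] = (0)*(-12) + (-4)*(7) + (5)*(11) = 27
  (PQ)[1][2] = (0)*(-14) + (-4)*(-9) + (5)*(5) = 61
  (PQ)[2][0] = (8)*(-10) + (-3)*(1) + (10)*(-15) = -233
  (PQ)[2][1] = (8)*(-12) + (-3)*(7) + (10)*(11) = -7
  (PQ)[2][2] = (8)*(-14) + (-3)*(-9) + (10)*(5) = -35
PQ =
[      125       237        97 ]
[      -79        27        61 ]
[     -233        -7       -35 ]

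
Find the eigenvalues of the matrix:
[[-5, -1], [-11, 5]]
λ = -6 and λ = 6

Characteristic equation: det(A - λI) = 0
λ² - (trace)λ + (det) = 0
λ² - (0)λ + (-36) = 0
λ² - 0λ - 36 = 0
Solving: λ = -6, 6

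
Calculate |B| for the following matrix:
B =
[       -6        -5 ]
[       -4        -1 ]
det(B) = -14

For a 2×2 matrix [[a, b], [c, d]], det = a*d - b*c.
det(B) = (-6)*(-1) - (-5)*(-4) = 6 - 20 = -14.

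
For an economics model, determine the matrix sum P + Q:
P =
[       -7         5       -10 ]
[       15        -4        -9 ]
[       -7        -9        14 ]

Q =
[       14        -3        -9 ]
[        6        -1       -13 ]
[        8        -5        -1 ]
P + Q =
[        7         2       -19 ]
[       21        -5       -22 ]
[        1       -14        13 ]

Matrix addition is elementwise: (P+Q)[i][j] = P[i][j] + Q[i][j].
  (P+Q)[0][0] = (-7) + (14) = 7
  (P+Q)[0][1] = (5) + (-3) = 2
  (P+Q)[0][2] = (-10) + (-9) = -19
  (P+Q)[1][0] = (15) + (6) = 21
  (P+Q)[1][1] = (-4) + (-1) = -5
  (P+Q)[1][2] = (-9) + (-13) = -22
  (P+Q)[2][0] = (-7) + (8) = 1
  (P+Q)[2][1] = (-9) + (-5) = -14
  (P+Q)[2][2] = (14) + (-1) = 13
P + Q =
[        7         2       -19 ]
[       21        -5       -22 ]
[        1       -14        13 ]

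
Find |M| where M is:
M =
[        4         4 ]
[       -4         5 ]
det(M) = 36

For a 2×2 matrix [[a, b], [c, d]], det = a*d - b*c.
det(M) = (4)*(5) - (4)*(-4) = 20 + 16 = 36.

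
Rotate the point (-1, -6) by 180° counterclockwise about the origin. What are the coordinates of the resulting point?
(1, 6)

Rotation matrix R(θ) = [[cos θ, -sin θ], [sin θ, cos θ]]; for θ = 180°:
R = [[-1, 0], [0, -1]]
Result: R × [-1, -6]ᵀ = [-1·-1 + (0)·-6, 0·-1 + (-1)·-6]ᵀ = (1, 6)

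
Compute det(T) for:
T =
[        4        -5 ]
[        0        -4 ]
det(T) = -16

For a 2×2 matrix [[a, b], [c, d]], det = a*d - b*c.
det(T) = (4)*(-4) - (-5)*(0) = -16 - 0 = -16.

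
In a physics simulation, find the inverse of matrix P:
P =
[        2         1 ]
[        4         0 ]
det(P) = -4
P⁻¹ =
[        0       1/4 ]
[        1      -1/2 ]

For a 2×2 matrix P = [[a, b], [c, d]] with det(P) ≠ 0, P⁻¹ = (1/det(P)) * [[d, -b], [-c, a]].
det(P) = (2)*(0) - (1)*(4) = 0 - 4 = -4.
P⁻¹ = (1/-4) * [[0, -1], [-4, 2]].
Dividing each entry by -4 and reducing:
P⁻¹ =
[        0       1/4 ]
[        1      -1/2 ]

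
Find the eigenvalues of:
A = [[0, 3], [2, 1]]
λ = -2, 3

Solve det(A - λI) = 0. For a 2×2 matrix this is λ² - (trace)λ + det = 0.
trace(A) = 0 + 1 = 1.
det(A) = (0)*(1) - (3)*(2) = 0 - 6 = -6.
Characteristic equation: λ² - (1)λ + (-6) = 0.
Discriminant: (1)² - 4*(-6) = 1 + 24 = 25.
Roots: λ = (1 ± √25) / 2 = -2, 3.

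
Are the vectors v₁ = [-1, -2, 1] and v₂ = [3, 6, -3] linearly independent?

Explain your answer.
No, linearly dependent (v₂ = -3·v₁)

Check whether there is a scalar k with v₂ = k·v₁.
Comparing components, k = -3 satisfies -3·[-1, -2, 1] = [3, 6, -3].
Since v₂ is a scalar multiple of v₁, the two vectors are linearly dependent.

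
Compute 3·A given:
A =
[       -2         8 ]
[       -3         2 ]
3A =
[       -6        24 ]
[       -9         6 ]

Scalar multiplication is elementwise: (3A)[i][j] = 3 * A[i][j].
  (3A)[0][0] = 3 * (-2) = -6
  (3A)[0][1] = 3 * (8) = 24
  (3A)[1][0] = 3 * (-3) = -9
  (3A)[1][1] = 3 * (2) = 6
3A =
[       -6        24 ]
[       -9         6 ]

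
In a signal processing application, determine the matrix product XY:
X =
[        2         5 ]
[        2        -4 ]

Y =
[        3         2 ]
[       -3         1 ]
XY =
[       -9         9 ]
[       18         0 ]

Matrix multiplication: (XY)[i][j] = sum over k of X[i][k] * Y[k][j].
  (XY)[0][0] = (2)*(3) + (5)*(-3) = -9
  (XY)[0][1] = (2)*(2) + (5)*(1) = 9
  (XY)[1][0] = (2)*(3) + (-4)*(-3) = 18
  (XY)[1][1] = (2)*(2) + (-4)*(1) = 0
XY =
[       -9         9 ]
[       18         0 ]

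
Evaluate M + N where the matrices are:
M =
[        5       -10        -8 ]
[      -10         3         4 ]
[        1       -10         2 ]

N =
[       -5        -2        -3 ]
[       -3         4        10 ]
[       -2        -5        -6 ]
M + N =
[        0       -12       -11 ]
[      -13         7        14 ]
[       -1       -15        -4 ]

Matrix addition is elementwise: (M+N)[i][j] = M[i][j] + N[i][j].
  (M+N)[0][0] = (5) + (-5) = 0
  (M+N)[0][1] = (-10) + (-2) = -12
  (M+N)[0][2] = (-8) + (-3) = -11
  (M+N)[1][0] = (-10) + (-3) = -13
  (M+N)[1][1] = (3) + (4) = 7
  (M+N)[1][2] = (4) + (10) = 14
  (M+N)[2][0] = (1) + (-2) = -1
  (M+N)[2][1] = (-10) + (-5) = -15
  (M+N)[2][2] = (2) + (-6) = -4
M + N =
[        0       -12       -11 ]
[      -13         7        14 ]
[       -1       -15        -4 ]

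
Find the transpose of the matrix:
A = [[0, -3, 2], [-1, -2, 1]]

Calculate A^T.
[[0, -1], [-3, -2], [2, 1]]

The transpose sends entry (i,j) to (j,i); rows become columns.
Row 0 of A: [0, -3, 2] -> column 0 of A^T.
Row 1 of A: [-1, -2, 1] -> column 1 of A^T.
A^T = [[0, -1], [-3, -2], [2, 1]]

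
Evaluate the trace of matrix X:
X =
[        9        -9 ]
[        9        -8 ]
tr(X) = 9 - 8 = 1

The trace of a square matrix is the sum of its diagonal entries.
Diagonal entries of X: X[0][0] = 9, X[1][1] = -8.
tr(X) = 9 - 8 = 1.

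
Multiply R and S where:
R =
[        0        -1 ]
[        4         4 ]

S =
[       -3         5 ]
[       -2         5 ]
RS =
[        2        -5 ]
[      -20        40 ]

Matrix multiplication: (RS)[i][j] = sum over k of R[i][k] * S[k][j].
  (RS)[0][0] = (0)*(-3) + (-1)*(-2) = 2
  (RS)[0][1] = (0)*(5) + (-1)*(5) = -5
  (RS)[1][0] = (4)*(-3) + (4)*(-2) = -20
  (RS)[1][1] = (4)*(5) + (4)*(5) = 40
RS =
[        2        -5 ]
[      -20        40 ]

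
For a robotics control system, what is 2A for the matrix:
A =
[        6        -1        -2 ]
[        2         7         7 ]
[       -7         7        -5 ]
2A =
[       12        -2        -4 ]
[        4        14        14 ]
[      -14        14       -10 ]

Scalar multiplication is elementwise: (2A)[i][j] = 2 * A[i][j].
  (2A)[0][0] = 2 * (6) = 12
  (2A)[0][1] = 2 * (-1) = -2
  (2A)[0][2] = 2 * (-2) = -4
  (2A)[1][0] = 2 * (2) = 4
  (2A)[1][1] = 2 * (7) = 14
  (2A)[1][2] = 2 * (7) = 14
  (2A)[2][0] = 2 * (-7) = -14
  (2A)[2][1] = 2 * (7) = 14
  (2A)[2][2] = 2 * (-5) = -10
2A =
[       12        -2        -4 ]
[        4        14        14 ]
[      -14        14       -10 ]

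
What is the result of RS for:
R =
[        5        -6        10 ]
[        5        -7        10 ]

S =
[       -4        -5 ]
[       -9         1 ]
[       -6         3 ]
RS =
[      -26        -1 ]
[      -17        -2 ]

Matrix multiplication: (RS)[i][j] = sum over k of R[i][k] * S[k][j].
  (RS)[0][0] = (5)*(-4) + (-6)*(-9) + (10)*(-6) = -26
  (RS)[0][1] = (5)*(-5) + (-6)*(1) + (10)*(3) = -1
  (RS)[1][0] = (5)*(-4) + (-7)*(-9) + (10)*(-6) = -17
  (RS)[1][1] = (5)*(-5) + (-7)*(1) + (10)*(3) = -2
RS =
[      -26        -1 ]
[      -17        -2 ]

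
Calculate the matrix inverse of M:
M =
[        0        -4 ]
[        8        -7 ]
det(M) = 32
M⁻¹ =
[    -7/32       1/8 ]
[     -1/4         0 ]

For a 2×2 matrix M = [[a, b], [c, d]] with det(M) ≠ 0, M⁻¹ = (1/det(M)) * [[d, -b], [-c, a]].
det(M) = (0)*(-7) - (-4)*(8) = 0 + 32 = 32.
M⁻¹ = (1/32) * [[-7, 4], [-8, 0]].
Dividing each entry by 32 and reducing:
M⁻¹ =
[    -7/32       1/8 ]
[     -1/4         0 ]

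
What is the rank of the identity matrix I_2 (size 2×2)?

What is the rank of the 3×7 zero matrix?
rank(I_2) = 2, rank(0) = 0

The identity I_2 has 2 columns that are the standard basis vectors e_1, …, e_2. These are linearly independent, so all 2 columns are pivots and rank(I_2) = 2.
The 3×7 zero matrix has every entry zero, so every row is the zero row and there are no pivots; rank(0) = 0.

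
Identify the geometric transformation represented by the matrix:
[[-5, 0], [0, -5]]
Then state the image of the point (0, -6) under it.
uniform scaling by factor -5; image of (0, -6) is (0, 30)

This is a diagonal matrix with equal entries -5, so it scales both axes by the same factor -5.
The matrix [[-5, 0], [0, -5]] represents: uniform scaling by factor -5.
Applying it to (0, -6): [-5·0 + 0·-6, 0·0 + -5·-6] = (0, 30).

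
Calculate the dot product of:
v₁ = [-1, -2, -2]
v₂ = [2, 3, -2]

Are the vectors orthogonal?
-4, No

The dot product is the sum of products of corresponding components.
v₁·v₂ = (-1)*(2) + (-2)*(3) + (-2)*(-2) = -2 - 6 + 4 = -4.
Two vectors are orthogonal iff their dot product is 0; here the dot product is -4, so the vectors are not orthogonal.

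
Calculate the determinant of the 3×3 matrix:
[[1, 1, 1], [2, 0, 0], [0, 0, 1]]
-2

Expansion along first row:
det = 1·det([[0,0],[0,1]]) - 1·det([[2,0],[0,1]]) + 1·det([[2,0],[0,0]])
    = 1·(0·1 - 0·0) - 1·(2·1 - 0·0) + 1·(2·0 - 0·0)
    = 1·0 - 1·2 + 1·0
    = 0 + -2 + 0 = -2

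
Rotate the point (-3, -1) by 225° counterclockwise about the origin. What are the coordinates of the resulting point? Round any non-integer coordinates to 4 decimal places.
(1.4142, 2.8284)

Rotation matrix R(θ) = [[cos θ, -sin θ], [sin θ, cos θ]]; for θ = 225°:
R = [[-√2/2, √2/2], [-√2/2, -√2/2]]
Result: R × [-3, -1]ᵀ = [-√2/2·-3 + (√2/2)·-1, -√2/2·-3 + (-√2/2)·-1]ᵀ = (1.4142, 2.8284)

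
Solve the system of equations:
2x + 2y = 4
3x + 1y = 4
x = 1, y = 1

Use elimination (row reduction):
Equation 1: 2x + 2y = 4.
Equation 2: 3x + 1y = 4.
Multiply Eq1 by 3 and Eq2 by 2: 6x + 6y = 12;  6x + 2y = 8.
Subtract: (-4)y = -4, so y = 1.
Back-substitute into Eq1: 2x + 2*(1) = 4, so x = 1.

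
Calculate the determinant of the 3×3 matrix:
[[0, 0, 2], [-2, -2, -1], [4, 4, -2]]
0

Expansion along first row:
det = 0·det([[-2,-1],[4,-2]]) - 0·det([[-2,-1],[4,-2]]) + 2·det([[-2,-2],[4,4]])
    = 0·(-2·-2 - -1·4) - 0·(-2·-2 - -1·4) + 2·(-2·4 - -2·4)
    = 0·8 - 0·8 + 2·0
    = 0 + 0 + 0 = 0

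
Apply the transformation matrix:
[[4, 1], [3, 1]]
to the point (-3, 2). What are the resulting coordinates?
(-10, -7)

Matrix multiplication:
[[4, 1], [3, 1]] × [-3, 2]ᵀ
= [4×-3 + 1×2, 3×-3 + 1×2]ᵀ
= [-10.0000, -7.0000]ᵀ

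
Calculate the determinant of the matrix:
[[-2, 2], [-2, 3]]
-2

For a 2×2 matrix [[a, b], [c, d]], det = ad - bc
det = (-2)(3) - (2)(-2) = -6 - -4 = -2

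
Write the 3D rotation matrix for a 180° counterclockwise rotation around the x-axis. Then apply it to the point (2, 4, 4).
R = [[1, 0, 0], [0, -1, 0], [0, 0, -1]]; R·(2, 4, 4) = (2, -4, -4)

Rotation matrix for 180° around x-axis:
cos(180°) = -1, sin(180°) = 0
R = [[1, 0, 0], [0, -1, 0], [0, 0, -1]]
Apply to (2, 4, 4): R·[2, 4, 4]ᵀ = (2, -4, -4)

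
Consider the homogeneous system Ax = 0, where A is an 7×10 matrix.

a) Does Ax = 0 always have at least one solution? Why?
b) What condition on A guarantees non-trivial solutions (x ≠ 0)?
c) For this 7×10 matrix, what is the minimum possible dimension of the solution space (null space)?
a) Yes, x = 0 is always a solution. b) When A has linearly dependent columns (rank < n). c) Minimum nullity = 3.

a) x = 0 satisfies A·0 = 0, so the zero vector is always a solution.
b) Non-trivial solutions exist iff the columns of A are linearly dependent, equivalently rank(A) < n (the number of columns).
c) By rank-nullity, rank(A) + nullity(A) = n = 10. Since A has only 7 rows, rank(A) ≤ 7, so nullity(A) ≥ 10 - 7 = 3.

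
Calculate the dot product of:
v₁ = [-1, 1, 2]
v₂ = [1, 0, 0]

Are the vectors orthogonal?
-1, No

The dot product is the sum of products of corresponding components.
v₁·v₂ = (-1)*(1) + (1)*(0) + (2)*(0) = -1 + 0 + 0 = -1.
Two vectors are orthogonal iff their dot product is 0; here the dot product is -1, so the vectors are not orthogonal.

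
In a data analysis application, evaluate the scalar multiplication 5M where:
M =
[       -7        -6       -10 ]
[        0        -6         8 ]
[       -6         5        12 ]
5M =
[      -35       -30       -50 ]
[        0       -30        40 ]
[      -30        25        60 ]

Scalar multiplication is elementwise: (5M)[i][j] = 5 * M[i][j].
  (5M)[0][0] = 5 * (-7) = -35
  (5M)[0][1] = 5 * (-6) = -30
  (5M)[0][2] = 5 * (-10) = -50
  (5M)[1][0] = 5 * (0) = 0
  (5M)[1][1] = 5 * (-6) = -30
  (5M)[1][2] = 5 * (8) = 40
  (5M)[2][0] = 5 * (-6) = -30
  (5M)[2][1] = 5 * (5) = 25
  (5M)[2][2] = 5 * (12) = 60
5M =
[      -35       -30       -50 ]
[        0       -30        40 ]
[      -30        25        60 ]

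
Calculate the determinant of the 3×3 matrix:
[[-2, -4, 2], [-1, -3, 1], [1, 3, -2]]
-2

Expansion along first row:
det = -2·det([[-3,1],[3,-2]]) - -4·det([[-1,1],[1,-2]]) + 2·det([[-1,-3],[1,3]])
    = -2·(-3·-2 - 1·3) - -4·(-1·-2 - 1·1) + 2·(-1·3 - -3·1)
    = -2·3 - -4·1 + 2·0
    = -6 + 4 + 0 = -2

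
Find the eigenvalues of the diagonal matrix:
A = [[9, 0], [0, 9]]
λ₁ = 9, λ₂ = 9

The characteristic polynomial of A is det(A - λI) = (9 - λ)(9 - λ) = 0.
The roots are λ = 9 and λ = 9, so the eigenvalues are the diagonal entries.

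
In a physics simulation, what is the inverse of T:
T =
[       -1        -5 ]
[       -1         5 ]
det(T) = -10
T⁻¹ =
[     -1/2      -1/2 ]
[    -1/10      1/10 ]

For a 2×2 matrix T = [[a, b], [c, d]] with det(T) ≠ 0, T⁻¹ = (1/det(T)) * [[d, -b], [-c, a]].
det(T) = (-1)*(5) - (-5)*(-1) = -5 - 5 = -10.
T⁻¹ = (1/-10) * [[5, 5], [1, -1]].
Dividing each entry by -10 and reducing:
T⁻¹ =
[     -1/2      -1/2 ]
[    -1/10      1/10 ]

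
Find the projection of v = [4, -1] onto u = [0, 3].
[0, -1]

The projection of v onto u is proj_u(v) = ((v·u) / (u·u)) · u.
v·u = (4)*(0) + (-1)*(3) = -3.
u·u = (0)*(0) + (3)*(3) = 9.
coefficient = -3 / 9 = -1/3.
proj_u(v) = -1/3 · [0, 3] = [0, -1].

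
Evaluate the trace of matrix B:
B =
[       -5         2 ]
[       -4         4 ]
tr(B) = -5 + 4 = -1

The trace of a square matrix is the sum of its diagonal entries.
Diagonal entries of B: B[0][0] = -5, B[1][1] = 4.
tr(B) = -5 + 4 = -1.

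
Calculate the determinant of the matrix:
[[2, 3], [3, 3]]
-3

For a 2×2 matrix [[a, b], [c, d]], det = ad - bc
det = (2)(3) - (3)(3) = 6 - 9 = -3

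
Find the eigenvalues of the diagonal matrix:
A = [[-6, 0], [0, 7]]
λ₁ = -6, λ₂ = 7

The characteristic polynomial of A is det(A - λI) = (-6 - λ)(7 - λ) = 0.
The roots are λ = -6 and λ = 7, so the eigenvalues are the diagonal entries.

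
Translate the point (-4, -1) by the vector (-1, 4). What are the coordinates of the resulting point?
(-5, 3)

Translation by (-1, 4):
x' = -4 + -1 = -5
y' = -1 + 4 = 3
Homogeneous matrix: [[1, 0, -1], [0, 1, 4], [0, 0, 1]]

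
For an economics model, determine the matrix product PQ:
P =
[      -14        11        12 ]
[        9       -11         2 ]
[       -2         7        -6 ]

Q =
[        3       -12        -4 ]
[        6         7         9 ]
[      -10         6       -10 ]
PQ =
[      -96       317        35 ]
[      -59      -173      -155 ]
[       96        37       131 ]

Matrix multiplication: (PQ)[i][j] = sum over k of P[i][k] * Q[k][j].
  (PQ)[0][0] = (-14)*(3) + (11)*(6) + (12)*(-10) = -96
  (PQ)[0][1] = (-14)*(-12) + (11)*(7) + (12)*(6) = 317
  (PQ)[0][2] = (-14)*(-4) + (11)*(9) + (12)*(-10) = 35
  (PQ)[1][0] = (9)*(3) + (-11)*(6) + (2)*(-10) = -59
  (PQ)[1][1] = (9)*(-12) + (-11)*(7) + (2)*(6) = -173
  (PQ)[1][2] = (9)*(-4) + (-11)*(9) + (2)*(-10) = -155
  (PQ)[2][0] = (-2)*(3) + (7)*(6) + (-6)*(-10) = 96
  (PQ)[2][1] = (-2)*(-12) + (7)*(7) + (-6)*(6) = 37
  (PQ)[2][2] = (-2)*(-4) + (7)*(9) + (-6)*(-10) = 131
PQ =
[      -96       317        35 ]
[      -59      -173      -155 ]
[       96        37       131 ]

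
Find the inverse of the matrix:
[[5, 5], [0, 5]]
[[1/5, -1/5], [0, 1/5]]

For [[a,b],[c,d]], inverse = (1/det)·[[d,-b],[-c,a]]
det = 5·5 - 5·0 = 25
Inverse = (1/25)·[[5, -5], [0, 5]]
        = [[1/5, -1/5], [0, 1/5]]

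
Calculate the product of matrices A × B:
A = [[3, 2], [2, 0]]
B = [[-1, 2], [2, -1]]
[[1, 4], [-2, 4]]

Matrix multiplication:
C[0][0] = 3×-1 + 2×2 = 1
C[0][1] = 3×2 + 2×-1 = 4
C[1][0] = 2×-1 + 0×2 = -2
C[1][1] = 2×2 + 0×-1 = 4
Result: [[1, 4], [-2, 4]]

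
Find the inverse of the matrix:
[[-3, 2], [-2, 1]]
[[1, -2], [2, -3]]

For [[a,b],[c,d]], inverse = (1/det)·[[d,-b],[-c,a]]
det = -3·1 - 2·-2 = 1
Inverse = (1/1)·[[1, -2], [2, -3]]
        = [[1, -2], [2, -3]]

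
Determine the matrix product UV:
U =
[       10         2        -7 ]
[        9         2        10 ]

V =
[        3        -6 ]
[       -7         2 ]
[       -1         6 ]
UV =
[       23       -98 ]
[        3        10 ]

Matrix multiplication: (UV)[i][j] = sum over k of U[i][k] * V[k][j].
  (UV)[0][0] = (10)*(3) + (2)*(-7) + (-7)*(-1) = 23
  (UV)[0][1] = (10)*(-6) + (2)*(2) + (-7)*(6) = -98
  (UV)[1][0] = (9)*(3) + (2)*(-7) + (10)*(-1) = 3
  (UV)[1][1] = (9)*(-6) + (2)*(2) + (10)*(6) = 10
UV =
[       23       -98 ]
[        3        10 ]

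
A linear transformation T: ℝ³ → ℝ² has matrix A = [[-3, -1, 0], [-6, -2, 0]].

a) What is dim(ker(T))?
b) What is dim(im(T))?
dim(ker) = 2, dim(im) = 1

Observe that row 2 = 2 × row 1 (so the rows are linearly dependent).
Thus rank(A) = 1 (only one linearly independent row).
dim(im(T)) = rank(A) = 1.
By the rank-nullity theorem applied to T: ℝ³ → ℝ², rank(A) + nullity(A) = 3 (the domain dimension), so dim(ker(T)) = 3 - 1 = 2.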